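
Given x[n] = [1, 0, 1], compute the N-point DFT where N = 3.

X[k] = Σ(n=0 to 2) x[n] · ω_3^(nk)
where ω_3 = e^(-2πi/3)

Computing each X[k]:
X[0] = 2
X[1] = 0.5000+0.8660i
X[2] = 0.5000-0.8660i

X = [2, 0.5000+0.8660i, 0.5000-0.8660i]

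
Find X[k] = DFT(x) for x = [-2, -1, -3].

X[k] = Σ(n=0 to 2) x[n] · ω_3^(nk)
where ω_3 = e^(-2πi/3)

Computing each X[k]:
X[0] = -6
X[1] = -1.7321i
X[2] = 1.7321i

X = [-6, -1.7321i, 1.7321i]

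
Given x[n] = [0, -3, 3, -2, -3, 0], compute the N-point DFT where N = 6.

X[k] = Σ(n=0 to 5) x[n] · ω_6^(nk)
where ω_6 = e^(-2πi/6)

Computing each X[k]:
X[0] = -5
X[1] = 0.5000-2.5981i
X[2] = -0.5000+7.7942i
X[3] = 5
X[4] = -0.5000-7.7942i
X[5] = 0.5000+2.5981i

X = [-5, 0.5000-2.5981i, -0.5000+7.7942i, 5, -0.5000-7.7942i, 0.5000+2.5981i]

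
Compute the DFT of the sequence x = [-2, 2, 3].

X[k] = Σ(n=0 to 2) x[n] · ω_3^(nk)
where ω_3 = e^(-2πi/3)

Computing each X[k]:
X[0] = 3
X[1] = -4.5000+0.8660i
X[2] = -4.5000-0.8660i

X = [3, -4.5000+0.8660i, -4.5000-0.8660i]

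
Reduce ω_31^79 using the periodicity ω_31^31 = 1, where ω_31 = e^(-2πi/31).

Since ω_31^31 = 1, powers reduce modulo 31.
79 mod 31 = 17
So ω_31^79 = ω_31^17 = e^(-2πi·17/31)

ω_31^79 = ω_31^17 = -0.9541+0.2994i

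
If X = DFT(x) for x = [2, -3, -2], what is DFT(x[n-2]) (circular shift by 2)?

Time shift by 2: X_shifted[k] = ω_3^(2k) · X[k]
Shifted x = [-3, -2, 2]

DFT(x[n-2]) = [-3, -3.0000+3.4641i, -3.0000-3.4641i]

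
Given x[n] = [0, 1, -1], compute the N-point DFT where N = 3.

X[k] = Σ(n=0 to 2) x[n] · ω_3^(nk)
where ω_3 = e^(-2πi/3)

Computing each X[k]:
X[0] = 0
X[1] = -1.7321i
X[2] = 1.7321i

X = [0, -1.7321i, 1.7321i]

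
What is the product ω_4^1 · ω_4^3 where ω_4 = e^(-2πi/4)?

The primitive 4th roots of unity are ω_4^k for k coprime to 4: k ∈ {1, 3}
Their product equals the constant term of the cyclotomic polynomial Φ_4(x) up to sign.
For n ≥ 3, the product of all primitive nth roots of unity is 1. (For n=1 it is 1; for n=2 it is -1.)

1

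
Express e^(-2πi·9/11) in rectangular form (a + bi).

ω_11^9 = e^(-2πi·9/11)
= cos(-2π·9/11) + i·sin(-2π·9/11)
= cos(-18π/11) + i·sin(-18π/11)

ω_11^9 = cos(-18π/11) + i·sin(-18π/11) = 0.4154+0.9096i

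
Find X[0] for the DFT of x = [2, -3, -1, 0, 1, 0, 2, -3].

X[0] = Σ(n=0 to 7) x[n] · ω_8^0 = Σ x[n]
= (2) + (-3) + (-1) + (0) + (1) + (0) + (2) + (-3)

X[0] = -2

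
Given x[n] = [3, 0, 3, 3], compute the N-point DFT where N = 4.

X[k] = Σ(n=0 to 3) x[n] · ω_4^(nk)
where ω_4 = e^(-2πi/4)

Computing each X[k]:
X[0] = 9
X[1] = 3i
X[2] = 3
X[3] = -3i

X = [9, 3i, 3, -3i]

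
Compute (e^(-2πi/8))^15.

Since ω_8^8 = 1, powers reduce modulo 8.
15 mod 8 = 7
So ω_8^15 = ω_8^7 = e^(-2πi·7/8)

ω_8^15 = ω_8^7 = 0.7071+0.7071i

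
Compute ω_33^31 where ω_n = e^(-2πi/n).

ω_33^31 = e^(-2πi·31/33)
= cos(-2π·31/33) + i·sin(-2π·31/33)
= cos(-62π/33) + i·sin(-62π/33)

ω_33^31 = cos(-62π/33) + i·sin(-62π/33) = 0.9284+0.3717i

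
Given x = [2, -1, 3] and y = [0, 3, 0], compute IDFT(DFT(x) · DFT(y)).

(x ⊛ y)[n] = Σ(m=0 to 2) x[m] · y[(n-m) mod 3]

Computing each output sample:
(x ⊛ y)[0] = 9
(x ⊛ y)[1] = 6
(x ⊛ y)[2] = -3

x ⊛ y = [9, 6, -3]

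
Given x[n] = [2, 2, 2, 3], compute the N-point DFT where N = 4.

X[k] = Σ(n=0 to 3) x[n] · ω_4^(nk)
where ω_4 = e^(-2πi/4)

Computing each X[k]:
X[0] = 9
X[1] = 1i
X[2] = -1
X[3] = -1i

X = [9, 1i, -1, -1i]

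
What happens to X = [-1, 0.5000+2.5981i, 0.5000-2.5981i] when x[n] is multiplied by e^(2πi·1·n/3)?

Modulation property: DFT(ω_3^(-1n)·x[n]) = X[(k-1) mod 3], so circularly shift X by 1 positions.

X[k-1] = [0.5000-2.5981i, -1, 0.5000+2.5981i]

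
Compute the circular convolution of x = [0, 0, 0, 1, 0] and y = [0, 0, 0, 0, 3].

(x ⊛ y)[n] = Σ(m=0 to 4) x[m] · y[(n-m) mod 5]

Computing each output sample:
(x ⊛ y)[0] = 0
(x ⊛ y)[1] = 0
(x ⊛ y)[2] = 3
(x ⊛ y)[3] = 0
(x ⊛ y)[4] = 0

x ⊛ y = [0, 0, 3, 0, 0]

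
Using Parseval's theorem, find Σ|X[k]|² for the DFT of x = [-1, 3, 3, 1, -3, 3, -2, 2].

Parseval: Σ|x[n]|² = (1/N)Σ|X[k]|², so Σ|X[k]|² = N·Σ|x[n]|² = 8·46.0000

Σ|X[k]|² = N·Σ|x[n]|² = 8·46.0000 = 368.0000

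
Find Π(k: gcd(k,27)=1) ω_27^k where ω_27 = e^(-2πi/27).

The primitive 27th roots of unity are ω_27^k for k coprime to 27: k ∈ {1, 2, 4, 5, 7, 8, 10, 11, 13, 14, 16, 17, 19, 20, 22, 23, 25, 26}
Their product equals the constant term of the cyclotomic polynomial Φ_27(x) up to sign.
For n ≥ 3, the product of all primitive nth roots of unity is 1. (For n=1 it is 1; for n=2 it is -1.)

1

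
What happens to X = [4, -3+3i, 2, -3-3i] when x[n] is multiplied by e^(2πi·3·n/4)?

Modulation property: DFT(ω_4^(-3n)·x[n]) = X[(k-3) mod 4], so circularly shift X by 3 positions.

X[k-3] = [-3+3i, 2, -3-3i, 4]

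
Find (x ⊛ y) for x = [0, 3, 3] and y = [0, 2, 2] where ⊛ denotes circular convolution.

(x ⊛ y)[n] = Σ(m=0 to 2) x[m] · y[(n-m) mod 3]

Computing each output sample:
(x ⊛ y)[0] = 12
(x ⊛ y)[1] = 6
(x ⊛ y)[2] = 6

x ⊛ y = [12, 6, 6]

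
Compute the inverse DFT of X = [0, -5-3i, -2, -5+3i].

x[n] = (1/4) Σ(k=0 to 3) X[k] · e^(2πikn/4)

Computing each x[n]:
x[0] = -3
x[1] = 2
x[2] = 2
x[3] = -1

x = [-3, 2, 2, -1]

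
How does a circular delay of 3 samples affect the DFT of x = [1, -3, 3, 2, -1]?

Time shift by 3: X_shifted[k] = ω_5^(3k) · X[k]
Shifted x = [3, 2, -1, 1, -3]

DFT(x[n-3]) = [2, 2.6910-3.5797i, 3.8090-4.8410i, 3.8090+4.8410i, 2.6910+3.5797i]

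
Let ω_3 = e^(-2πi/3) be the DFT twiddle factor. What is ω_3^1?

ω_3^1 = e^(-2πi·1/3)
= cos(-2π·1/3) + i·sin(-2π·1/3)
= cos(-2π/3) + i·sin(-2π/3)

ω_3^1 = cos(-2π/3) + i·sin(-2π/3) = -0.5000-0.8660i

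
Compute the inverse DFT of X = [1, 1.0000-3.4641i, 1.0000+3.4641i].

x[n] = (1/3) Σ(k=0 to 2) X[k] · e^(2πikn/3)

Computing each x[n]:
x[0] = 1
x[1] = 2
x[2] = -2

x = [1, 2, -2]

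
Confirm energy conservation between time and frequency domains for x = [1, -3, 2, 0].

Time domain:
Σ|x[n]|² = |1|² + |-3|² + |2|² + |0|² = 14.0000

Frequency domain:
(1/4)Σ|X[k]|² = (1/4)(|0|² + |-1+3i|² + |6|² + |-1-3i|²) = (1/4)·56.0000 = 14.0000

Both sides agree, confirming Parseval's theorem.

Σ|x[n]|² = (1/N)Σ|X[k]|² = 14.0000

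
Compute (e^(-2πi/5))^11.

Since ω_5^5 = 1, powers reduce modulo 5.
11 mod 5 = 1
So ω_5^11 = ω_5^1 = e^(-2πi·1/5)

ω_5^11 = ω_5^1 = 0.3090-0.9511i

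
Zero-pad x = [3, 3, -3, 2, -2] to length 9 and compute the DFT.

Original 5-point DFT: [3, 4.1180-1.8164i, 1.8820-7.6942i, 1.8820+7.6942i, 4.1180+1.8164i]
Zero-padded 9-point DFT provides frequency interpolation.

DFT_9([x, 0, ...]) = [3, 5.6566-0.0220i, 3.8079-1.4819i, 6.0000-3.4641i, -3.4645-6.6561i, -3.4645+6.6561i, 6.0000+3.4641i, 3.8079+1.4819i, 5.6566+0.0220i]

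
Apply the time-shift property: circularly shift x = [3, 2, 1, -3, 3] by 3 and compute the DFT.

Time shift by 3: X_shifted[k] = ω_5^(3k) · X[k]
Shifted x = [1, -3, 3, 3, 2]

DFT(x[n-3]) = [6, -4.1631+4.7553i, 3.6631+2.9389i, 3.6631-2.9389i, -4.1631-4.7553i]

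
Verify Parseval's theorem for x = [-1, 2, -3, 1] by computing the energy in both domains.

Time domain:
Σ|x[n]|² = |-1|² + |2|² + |-3|² + |1|² = 15.0000

Frequency domain:
(1/4)Σ|X[k]|² = (1/4)(|-1|² + |2-1i|² + |-7|² + |2+1i|²) = (1/4)·60.0000 = 15.0000

Both sides agree, confirming Parseval's theorem.

Σ|x[n]|² = (1/N)Σ|X[k]|² = 15.0000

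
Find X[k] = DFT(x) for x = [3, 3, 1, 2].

X[k] = Σ(n=0 to 3) x[n] · ω_4^(nk)
where ω_4 = e^(-2πi/4)

Computing each X[k]:
X[0] = 9
X[1] = 2-1i
X[2] = -1
X[3] = 2+1i

X = [9, 2-1i, -1, 2+1i]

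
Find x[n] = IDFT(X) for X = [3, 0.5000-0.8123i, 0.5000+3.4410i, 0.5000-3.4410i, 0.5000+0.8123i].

x[n] = (1/5) Σ(k=0 to 4) X[k] · e^(2πikn/5)

Computing each x[n]:
x[0] = 1
x[1] = 0
x[2] = 2
x[3] = -1
x[4] = 1

x = [1, 0, 2, -1, 1]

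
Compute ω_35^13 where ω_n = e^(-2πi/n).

ω_35^13 = e^(-2πi·13/35)
= cos(-2π·13/35) + i·sin(-2π·13/35)
= cos(-26π/35) + i·sin(-26π/35)

ω_35^13 = cos(-26π/35) + i·sin(-26π/35) = -0.6911-0.7228i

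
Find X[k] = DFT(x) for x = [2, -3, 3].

X[k] = Σ(n=0 to 2) x[n] · ω_3^(nk)
where ω_3 = e^(-2πi/3)

Computing each X[k]:
X[0] = 2
X[1] = 2.0000+5.1962i
X[2] = 2.0000-5.1962i

X = [2, 2.0000+5.1962i, 2.0000-5.1962i]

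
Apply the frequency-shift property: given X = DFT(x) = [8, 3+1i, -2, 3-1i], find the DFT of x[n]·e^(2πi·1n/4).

Modulation property: DFT(ω_4^(-1n)·x[n]) = X[(k-1) mod 4], so circularly shift X by 1 positions.

X[k-1] = [3-1i, 8, 3+1i, -2]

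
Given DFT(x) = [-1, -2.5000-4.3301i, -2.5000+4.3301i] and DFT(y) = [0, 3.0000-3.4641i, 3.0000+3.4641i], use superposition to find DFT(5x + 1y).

By linearity: DFT(5x + 1y) = 5·DFT(x) + 1·DFT(y)
= 5·[-1, -2.5000-4.3301i, -2.5000+4.3301i] + 1·[0, 3.0000-3.4641i, 3.0000+3.4641i]

Computing element-wise:
Z[0] = 5·(-1) + 1·(0) = -5
Z[1] = 5·(-2.5000-4.3301i) + 1·(3.0000-3.4641i) = -9.5000-25.1146i
Z[2] = 5·(-2.5000+4.3301i) + 1·(3.0000+3.4641i) = -9.5000+25.1146i

DFT(5x + 1y) = 5·X + 1·Y = [-5, -9.5000-25.1146i, -9.5000+25.1146i]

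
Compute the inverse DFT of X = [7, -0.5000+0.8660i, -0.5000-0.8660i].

x[n] = (1/3) Σ(k=0 to 2) X[k] · e^(2πikn/3)

Computing each x[n]:
x[0] = 2
x[1] = 2
x[2] = 3

x = [2, 2, 3]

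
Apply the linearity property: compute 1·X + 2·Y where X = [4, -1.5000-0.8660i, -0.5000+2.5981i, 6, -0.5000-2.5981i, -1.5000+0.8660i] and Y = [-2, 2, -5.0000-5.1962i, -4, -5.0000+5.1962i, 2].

By linearity: DFT(1x + 2y) = 1·DFT(x) + 2·DFT(y)
= 1·[4, -1.5000-0.8660i, -0.5000+2.5981i, 6, -0.5000-2.5981i, -1.5000+0.8660i] + 2·[-2, 2, -5.0000-5.1962i, -4, -5.0000+5.1962i, 2]

Computing element-wise:
Z[0] = 1·(4) + 2·(-2) = 0
Z[1] = 1·(-1.5000-0.8660i) + 2·(2) = 2.5000-0.8660i
Z[2] = 1·(-0.5000+2.5981i) + 2·(-5.0000-5.1962i) = -10.5000-7.7943i
Z[3] = 1·(6) + 2·(-4) = -2
Z[4] = 1·(-0.5000-2.5981i) + 2·(-5.0000+5.1962i) = -10.5000+7.7943i
Z[5] = 1·(-1.5000+0.8660i) + 2·(2) = 2.5000+0.8660i

DFT(1x + 2y) = 1·X + 2·Y = [0, 2.5000-0.8660i, -10.5000-7.7943i, -2, -10.5000+7.7943i, 2.5000+0.8660i]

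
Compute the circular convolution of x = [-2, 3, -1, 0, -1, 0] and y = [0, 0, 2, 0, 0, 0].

(x ⊛ y)[n] = Σ(m=0 to 5) x[m] · y[(n-m) mod 6]

Computing each output sample:
(x ⊛ y)[0] = -2
(x ⊛ y)[1] = 0
(x ⊛ y)[2] = -4
(x ⊛ y)[3] = 6
(x ⊛ y)[4] = -2
(x ⊛ y)[5] = 0

x ⊛ y = [-2, 0, -4, 6, -2, 0]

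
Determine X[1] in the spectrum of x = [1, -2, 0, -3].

X[1] = Σ(n=0 to 3) x[n] · ω_4^(1n) where ω_4 = e^(-2πi/4)
= (1)·ω_4^0 + (-2)·ω_4^1 + (0)·ω_4^2 + (-3)·ω_4^3

X[1] = 1-1i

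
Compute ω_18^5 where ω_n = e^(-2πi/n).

ω_18^5 = e^(-2πi·5/18)
= cos(-2π·5/18) + i·sin(-2π·5/18)
= cos(-10π/18) + i·sin(-10π/18)

ω_18^5 = cos(-10π/18) + i·sin(-10π/18) = -0.1736-0.9848i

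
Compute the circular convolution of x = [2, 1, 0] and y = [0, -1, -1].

(x ⊛ y)[n] = Σ(m=0 to 2) x[m] · y[(n-m) mod 3]

Computing each output sample:
(x ⊛ y)[0] = -1
(x ⊛ y)[1] = -2
(x ⊛ y)[2] = -3

x ⊛ y = [-1, -2, -3]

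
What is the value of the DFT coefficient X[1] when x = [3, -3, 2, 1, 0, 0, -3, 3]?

X[1] = Σ(n=0 to 7) x[n] · ω_8^(1n) where ω_8 = e^(-2πi/8)
= (3)·ω_8^0 + (-3)·ω_8^1 + (2)·ω_8^2 + (1)·ω_8^3 + (0)·ω_8^4 + (0)·ω_8^5 + (-3)·ω_8^6 + (3)·ω_8^7

X[1] = 2.2929-1.4645i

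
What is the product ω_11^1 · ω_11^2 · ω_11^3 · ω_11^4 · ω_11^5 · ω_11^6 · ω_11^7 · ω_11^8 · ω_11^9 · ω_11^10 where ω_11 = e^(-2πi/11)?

The primitive 11th roots of unity are ω_11^k for k coprime to 11: k ∈ {1, 2, 3, 4, 5, 6, 7, 8, 9, 10}
Their product equals the constant term of the cyclotomic polynomial Φ_11(x) up to sign.
For n ≥ 3, the product of all primitive nth roots of unity is 1. (For n=1 it is 1; for n=2 it is -1.)

1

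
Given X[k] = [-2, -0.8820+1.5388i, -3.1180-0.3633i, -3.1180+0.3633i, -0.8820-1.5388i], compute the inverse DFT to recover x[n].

x[n] = (1/5) Σ(k=0 to 4) X[k] · e^(2πikn/5)

Computing each x[n]:
x[0] = -2
x[1] = 0
x[2] = -1
x[3] = 0
x[4] = 1

x = [-2, 0, -1, 0, 1]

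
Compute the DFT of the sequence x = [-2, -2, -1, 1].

X[k] = Σ(n=0 to 3) x[n] · ω_4^(nk)
where ω_4 = e^(-2πi/4)

Computing each X[k]:
X[0] = -4
X[1] = -1+3i
X[2] = -2
X[3] = -1-3i

X = [-4, -1+3i, -2, -1-3i]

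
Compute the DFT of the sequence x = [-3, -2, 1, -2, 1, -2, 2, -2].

X[k] = Σ(n=0 to 7) x[n] · ω_8^(nk)
where ω_8 = e^(-2πi/8)

Computing each X[k]:
X[0] = -7
X[1] = -4+1i
X[2] = -5
X[3] = -4-1i
X[4] = 9
X[5] = -4+1i
X[6] = -5
X[7] = -4-1i

X = [-7, -4+1i, -5, -4-1i, 9, -4+1i, -5, -4-1i]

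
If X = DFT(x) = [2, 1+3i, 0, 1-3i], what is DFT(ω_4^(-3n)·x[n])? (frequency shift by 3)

Modulation property: DFT(ω_4^(-3n)·x[n]) = X[(k-3) mod 4], so circularly shift X by 3 positions.

X[k-3] = [1+3i, 0, 1-3i, 2]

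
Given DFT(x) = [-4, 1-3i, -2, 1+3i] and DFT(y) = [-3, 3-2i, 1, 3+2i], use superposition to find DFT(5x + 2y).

By linearity: DFT(5x + 2y) = 5·DFT(x) + 2·DFT(y)
= 5·[-4, 1-3i, -2, 1+3i] + 2·[-3, 3-2i, 1, 3+2i]

Computing element-wise:
Z[0] = 5·(-4) + 2·(-3) = -26
Z[1] = 5·(1-3i) + 2·(3-2i) = 11-19i
Z[2] = 5·(-2) + 2·(1) = -8
Z[3] = 5·(1+3i) + 2·(3+2i) = 11+19i

DFT(5x + 2y) = 5·X + 2·Y = [-26, 11-19i, -8, 11+19i]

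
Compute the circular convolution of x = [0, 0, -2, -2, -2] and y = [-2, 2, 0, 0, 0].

(x ⊛ y)[n] = Σ(m=0 to 4) x[m] · y[(n-m) mod 5]

Computing each output sample:
(x ⊛ y)[0] = -4
(x ⊛ y)[1] = 0
(x ⊛ y)[2] = 4
(x ⊛ y)[3] = 0
(x ⊛ y)[4] = 0

x ⊛ y = [-4, 0, 4, 0, 0]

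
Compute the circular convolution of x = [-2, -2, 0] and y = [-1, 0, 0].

(x ⊛ y)[n] = Σ(m=0 to 2) x[m] · y[(n-m) mod 3]

Computing each output sample:
(x ⊛ y)[0] = 2
(x ⊛ y)[1] = 2
(x ⊛ y)[2] = 0

x ⊛ y = [2, 2, 0]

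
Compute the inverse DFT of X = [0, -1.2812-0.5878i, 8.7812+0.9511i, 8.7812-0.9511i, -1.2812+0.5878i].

x[n] = (1/5) Σ(k=0 to 4) X[k] · e^(2πikn/5)

Computing each x[n]:
x[0] = 3
x[1] = -3
x[2] = 2
x[3] = 1
x[4] = -3

x = [3, -3, 2, 1, -3]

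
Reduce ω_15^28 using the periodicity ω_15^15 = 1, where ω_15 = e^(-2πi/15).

Since ω_15^15 = 1, powers reduce modulo 15.
28 mod 15 = 13
So ω_15^28 = ω_15^13 = e^(-2πi·13/15)

ω_15^28 = ω_15^13 = 0.6691+0.7431i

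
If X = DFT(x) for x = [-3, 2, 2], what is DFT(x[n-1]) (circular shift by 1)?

Time shift by 1: X_shifted[k] = ω_3^(1k) · X[k]
Shifted x = [2, -3, 2]

DFT(x[n-1]) = [1, 2.5000+4.3301i, 2.5000-4.3301i]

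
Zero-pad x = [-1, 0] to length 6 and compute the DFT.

Original 2-point DFT: [-1, -1]
Zero-padded 6-point DFT provides frequency interpolation.

DFT_6([x, 0, ...]) = [-1, -1, -1, -1, -1, -1]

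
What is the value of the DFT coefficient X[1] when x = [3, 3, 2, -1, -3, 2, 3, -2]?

X[1] = Σ(n=0 to 7) x[n] · ω_8^(1n) where ω_8 = e^(-2πi/8)
= (3)·ω_8^0 + (3)·ω_8^1 + (2)·ω_8^2 + (-1)·ω_8^3 + (-3)·ω_8^4 + (2)·ω_8^5 + (3)·ω_8^6 + (-2)·ω_8^7

X[1] = 6.0000-0.4142i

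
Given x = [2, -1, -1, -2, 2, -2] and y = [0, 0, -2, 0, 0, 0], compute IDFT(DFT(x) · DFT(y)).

(x ⊛ y)[n] = Σ(m=0 to 5) x[m] · y[(n-m) mod 6]

Computing each output sample:
(x ⊛ y)[0] = -4
(x ⊛ y)[1] = 4
(x ⊛ y)[2] = -4
(x ⊛ y)[3] = 2
(x ⊛ y)[4] = 2
(x ⊛ y)[5] = 4

x ⊛ y = [-4, 4, -4, 2, 2, 4]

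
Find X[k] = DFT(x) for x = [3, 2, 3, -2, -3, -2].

X[k] = Σ(n=0 to 5) x[n] · ω_6^(nk)
where ω_6 = e^(-2πi/6)

Computing each X[k]:
X[0] = 1
X[1] = 5.0000-8.6603i
X[2] = 1.0000+1.7321i
X[3] = 5
X[4] = 1.0000-1.7321i
X[5] = 5.0000+8.6603i

X = [1, 5.0000-8.6603i, 1.0000+1.7321i, 5, 1.0000-1.7321i, 5.0000+8.6603i]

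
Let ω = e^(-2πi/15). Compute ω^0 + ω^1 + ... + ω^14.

Sum of all nth roots of unity equals 0 for n > 1 (geometric series with r ≠ 1).

0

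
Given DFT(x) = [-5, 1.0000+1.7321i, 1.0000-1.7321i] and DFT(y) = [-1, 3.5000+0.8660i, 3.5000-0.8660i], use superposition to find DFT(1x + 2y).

By linearity: DFT(1x + 2y) = 1·DFT(x) + 2·DFT(y)
= 1·[-5, 1.0000+1.7321i, 1.0000-1.7321i] + 2·[-1, 3.5000+0.8660i, 3.5000-0.8660i]

Computing element-wise:
Z[0] = 1·(-5) + 2·(-1) = -7
Z[1] = 1·(1.0000+1.7321i) + 2·(3.5000+0.8660i) = 8.0000+3.4641i
Z[2] = 1·(1.0000-1.7321i) + 2·(3.5000-0.8660i) = 8.0000-3.4641i

DFT(1x + 2y) = 1·X + 2·Y = [-7, 8.0000+3.4641i, 8.0000-3.4641i]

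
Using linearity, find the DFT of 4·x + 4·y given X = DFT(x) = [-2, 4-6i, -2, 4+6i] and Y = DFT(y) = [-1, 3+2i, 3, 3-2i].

By linearity: DFT(4x + 4y) = 4·DFT(x) + 4·DFT(y)
= 4·[-2, 4-6i, -2, 4+6i] + 4·[-1, 3+2i, 3, 3-2i]

Computing element-wise:
Z[0] = 4·(-2) + 4·(-1) = -12
Z[1] = 4·(4-6i) + 4·(3+2i) = 28-16i
Z[2] = 4·(-2) + 4·(3) = 4
Z[3] = 4·(4+6i) + 4·(3-2i) = 28+16i

DFT(4x + 4y) = 4·X + 4·Y = [-12, 28-16i, 4, 28+16i]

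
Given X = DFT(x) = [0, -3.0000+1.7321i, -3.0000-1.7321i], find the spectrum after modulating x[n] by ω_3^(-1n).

Modulation property: DFT(ω_3^(-1n)·x[n]) = X[(k-1) mod 3], so circularly shift X by 1 positions.

X[k-1] = [-3.0000-1.7321i, 0, -3.0000+1.7321i]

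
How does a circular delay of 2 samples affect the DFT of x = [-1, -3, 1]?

Time shift by 2: X_shifted[k] = ω_3^(2k) · X[k]
Shifted x = [-3, 1, -1]

DFT(x[n-2]) = [-3, -3.0000-1.7321i, -3.0000+1.7321i]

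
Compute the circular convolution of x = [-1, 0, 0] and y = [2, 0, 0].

(x ⊛ y)[n] = Σ(m=0 to 2) x[m] · y[(n-m) mod 3]

Computing each output sample:
(x ⊛ y)[0] = -2
(x ⊛ y)[1] = 0
(x ⊛ y)[2] = 0

x ⊛ y = [-2, 0, 0]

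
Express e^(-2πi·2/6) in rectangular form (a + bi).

ω_6^2 = e^(-2πi·2/6)
= cos(-2π·2/6) + i·sin(-2π·2/6)
= cos(-4π/6) + i·sin(-4π/6)

ω_6^2 = cos(-4π/6) + i·sin(-4π/6) = -0.5000-0.8660i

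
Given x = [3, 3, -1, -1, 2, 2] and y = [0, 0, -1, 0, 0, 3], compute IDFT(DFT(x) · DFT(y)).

(x ⊛ y)[n] = Σ(m=0 to 5) x[m] · y[(n-m) mod 6]

Computing each output sample:
(x ⊛ y)[0] = 7
(x ⊛ y)[1] = -5
(x ⊛ y)[2] = -6
(x ⊛ y)[3] = 3
(x ⊛ y)[4] = 7
(x ⊛ y)[5] = 10

x ⊛ y = [7, -5, -6, 3, 7, 10]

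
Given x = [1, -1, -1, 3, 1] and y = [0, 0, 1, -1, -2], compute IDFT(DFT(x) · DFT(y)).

(x ⊛ y)[n] = Σ(m=0 to 4) x[m] · y[(n-m) mod 5]

Computing each output sample:
(x ⊛ y)[0] = 6
(x ⊛ y)[1] = 0
(x ⊛ y)[2] = -6
(x ⊛ y)[3] = -4
(x ⊛ y)[4] = -2

x ⊛ y = [6, 0, -6, -4, -2]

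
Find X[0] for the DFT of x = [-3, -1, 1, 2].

X[0] = Σ(n=0 to 3) x[n] · ω_4^0 = Σ x[n]
= (-3) + (-1) + (1) + (2)

X[0] = -1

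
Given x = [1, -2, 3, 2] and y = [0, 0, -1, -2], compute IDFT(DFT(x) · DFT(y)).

(x ⊛ y)[n] = Σ(m=0 to 3) x[m] · y[(n-m) mod 4]

Computing each output sample:
(x ⊛ y)[0] = 1
(x ⊛ y)[1] = -8
(x ⊛ y)[2] = -5
(x ⊛ y)[3] = 0

x ⊛ y = [1, -8, -5, 0]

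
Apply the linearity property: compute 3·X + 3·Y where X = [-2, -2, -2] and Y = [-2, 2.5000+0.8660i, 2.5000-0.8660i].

By linearity: DFT(3x + 3y) = 3·DFT(x) + 3·DFT(y)
= 3·[-2, -2, -2] + 3·[-2, 2.5000+0.8660i, 2.5000-0.8660i]

Computing element-wise:
Z[0] = 3·(-2) + 3·(-2) = -12
Z[1] = 3·(-2) + 3·(2.5000+0.8660i) = 1.5000+2.5980i
Z[2] = 3·(-2) + 3·(2.5000-0.8660i) = 1.5000-2.5980i

DFT(3x + 3y) = 3·X + 3·Y = [-12, 1.5000+2.5980i, 1.5000-2.5980i]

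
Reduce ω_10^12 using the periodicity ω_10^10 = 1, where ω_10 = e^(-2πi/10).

Since ω_10^10 = 1, powers reduce modulo 10.
12 mod 10 = 2
So ω_10^12 = ω_10^2 = e^(-2πi·2/10)

ω_10^12 = ω_10^2 = 0.3090-0.9511i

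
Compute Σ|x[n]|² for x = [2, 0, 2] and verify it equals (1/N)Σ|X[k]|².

Time domain:
Σ|x[n]|² = |2|² + |0|² + |2|² = 8.0000

Frequency domain:
(1/3)Σ|X[k]|² = (1/3)(|4|² + |1.0000+1.7321i|² + |1.0000-1.7321i|²) = (1/3)·24.0000 = 8.0000

Both sides agree, confirming Parseval's theorem.

Σ|x[n]|² = (1/N)Σ|X[k]|² = 8.0000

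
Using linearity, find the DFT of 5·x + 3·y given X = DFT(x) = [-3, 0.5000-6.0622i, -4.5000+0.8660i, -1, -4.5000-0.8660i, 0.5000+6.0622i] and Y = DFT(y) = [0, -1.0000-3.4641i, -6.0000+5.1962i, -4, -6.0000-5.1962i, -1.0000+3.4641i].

By linearity: DFT(5x + 3y) = 5·DFT(x) + 3·DFT(y)
= 5·[-3, 0.5000-6.0622i, -4.5000+0.8660i, -1, -4.5000-0.8660i, 0.5000+6.0622i] + 3·[0, -1.0000-3.4641i, -6.0000+5.1962i, -4, -6.0000-5.1962i, -1.0000+3.4641i]

Computing element-wise:
Z[0] = 5·(-3) + 3·(0) = -15
Z[1] = 5·(0.5000-6.0622i) + 3·(-1.0000-3.4641i) = -0.5000-40.7033i
Z[2] = 5·(-4.5000+0.8660i) + 3·(-6.0000+5.1962i) = -40.5000+19.9186i
Z[3] = 5·(-1) + 3·(-4) = -17
Z[4] = 5·(-4.5000-0.8660i) + 3·(-6.0000-5.1962i) = -40.5000-19.9186i
Z[5] = 5·(0.5000+6.0622i) + 3·(-1.0000+3.4641i) = -0.5000+40.7033i

DFT(5x + 3y) = 5·X + 3·Y = [-15, -0.5000-40.7033i, -40.5000+19.9186i, -17, -40.5000-19.9186i, -0.5000+40.7033i]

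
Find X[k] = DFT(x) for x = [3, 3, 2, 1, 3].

X[k] = Σ(n=0 to 4) x[n] · ω_5^(nk)
where ω_5 = e^(-2πi/5)

Computing each X[k]:
X[0] = 12
X[1] = 2.4271-0.5878i
X[2] = -0.9271+0.9511i
X[3] = -0.9271-0.9511i
X[4] = 2.4271+0.5878i

X = [12, 2.4271-0.5878i, -0.9271+0.9511i, -0.9271-0.9511i, 2.4271+0.5878i]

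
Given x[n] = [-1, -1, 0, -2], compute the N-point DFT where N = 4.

X[k] = Σ(n=0 to 3) x[n] · ω_4^(nk)
where ω_4 = e^(-2πi/4)

Computing each X[k]:
X[0] = -4
X[1] = -1-1i
X[2] = 2
X[3] = -1+1i

X = [-4, -1-1i, 2, -1+1i]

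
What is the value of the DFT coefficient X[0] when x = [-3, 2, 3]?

X[0] = Σ(n=0 to 2) x[n] · ω_3^0 = Σ x[n]
= (-3) + (2) + (3)

X[0] = 2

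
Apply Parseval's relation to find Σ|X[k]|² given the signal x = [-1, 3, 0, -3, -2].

Parseval: Σ|x[n]|² = (1/N)Σ|X[k]|², so Σ|X[k]|² = N·Σ|x[n]|² = 5·23.0000

Σ|X[k]|² = N·Σ|x[n]|² = 5·23.0000 = 115.0000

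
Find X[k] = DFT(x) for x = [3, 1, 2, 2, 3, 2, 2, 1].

X[k] = Σ(n=0 to 7) x[n] · ω_8^(nk)
where ω_8 = e^(-2πi/8)

Computing each X[k]:
X[0] = 16
X[1] = -1.4142
X[2] = 2
X[3] = 1.4142
X[4] = 4
X[5] = 1.4142
X[6] = 2
X[7] = -1.4142

X = [16, -1.4142, 2, 1.4142, 4, 1.4142, 2, -1.4142]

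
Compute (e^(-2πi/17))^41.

Since ω_17^17 = 1, powers reduce modulo 17.
41 mod 17 = 7
So ω_17^41 = ω_17^7 = e^(-2πi·7/17)

ω_17^41 = ω_17^7 = -0.8502-0.5264i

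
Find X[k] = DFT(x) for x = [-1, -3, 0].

X[k] = Σ(n=0 to 2) x[n] · ω_3^(nk)
where ω_3 = e^(-2πi/3)

Computing each X[k]:
X[0] = -4
X[1] = 0.5000+2.5981i
X[2] = 0.5000-2.5981i

X = [-4, 0.5000+2.5981i, 0.5000-2.5981i]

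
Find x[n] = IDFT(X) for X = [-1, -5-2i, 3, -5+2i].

x[n] = (1/4) Σ(k=0 to 3) X[k] · e^(2πikn/4)

Computing each x[n]:
x[0] = -2
x[1] = 0
x[2] = 3
x[3] = -2

x = [-2, 0, 3, -2]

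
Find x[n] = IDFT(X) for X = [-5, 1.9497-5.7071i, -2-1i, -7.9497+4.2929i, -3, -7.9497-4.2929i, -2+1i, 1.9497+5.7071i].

x[n] = (1/8) Σ(k=0 to 7) X[k] · e^(2πikn/8)

Computing each x[n]:
x[0] = -3
x[1] = 2
x[2] = 2
x[3] = -2
x[4] = 0
x[5] = -2
x[6] = -3
x[7] = 1

x = [-3, 2, 2, -2, 0, -2, -3, 1]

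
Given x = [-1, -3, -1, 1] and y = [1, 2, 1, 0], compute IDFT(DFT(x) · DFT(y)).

(x ⊛ y)[n] = Σ(m=0 to 3) x[m] · y[(n-m) mod 4]

Computing each output sample:
(x ⊛ y)[0] = 0
(x ⊛ y)[1] = -4
(x ⊛ y)[2] = -8
(x ⊛ y)[3] = -4

x ⊛ y = [0, -4, -8, -4]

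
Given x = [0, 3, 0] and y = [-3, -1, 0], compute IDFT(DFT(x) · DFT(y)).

(x ⊛ y)[n] = Σ(m=0 to 2) x[m] · y[(n-m) mod 3]

Computing each output sample:
(x ⊛ y)[0] = 0
(x ⊛ y)[1] = -9
(x ⊛ y)[2] = -3

x ⊛ y = [0, -9, -3]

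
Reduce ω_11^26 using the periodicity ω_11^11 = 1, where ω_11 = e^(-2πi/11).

Since ω_11^11 = 1, powers reduce modulo 11.
26 mod 11 = 4
So ω_11^26 = ω_11^4 = e^(-2πi·4/11)

ω_11^26 = ω_11^4 = -0.6549-0.7557i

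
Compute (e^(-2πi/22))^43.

Since ω_22^22 = 1, powers reduce modulo 22.
43 mod 22 = 21
So ω_22^43 = ω_22^21 = e^(-2πi·21/22)

ω_22^43 = ω_22^21 = 0.9595+0.2817i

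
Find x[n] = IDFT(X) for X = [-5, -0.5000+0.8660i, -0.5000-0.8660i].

x[n] = (1/3) Σ(k=0 to 2) X[k] · e^(2πikn/3)

Computing each x[n]:
x[0] = -2
x[1] = -2
x[2] = -1

x = [-2, -2, -1]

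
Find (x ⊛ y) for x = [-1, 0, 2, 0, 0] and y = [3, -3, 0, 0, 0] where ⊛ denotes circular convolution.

(x ⊛ y)[n] = Σ(m=0 to 4) x[m] · y[(n-m) mod 5]

Computing each output sample:
(x ⊛ y)[0] = -3
(x ⊛ y)[1] = 3
(x ⊛ y)[2] = 6
(x ⊛ y)[3] = -6
(x ⊛ y)[4] = 0

x ⊛ y = [-3, 3, 6, -6, 0]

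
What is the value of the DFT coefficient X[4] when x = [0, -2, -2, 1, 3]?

X[4] = Σ(n=0 to 4) x[n] · ω_5^(4n) where ω_5 = e^(-2πi/5)
= (0)·ω_5^0 + (-2)·ω_5^4 + (-2)·ω_5^8 + (1)·ω_5^12 + (3)·ω_5^16

X[4] = 1.1180-6.5186i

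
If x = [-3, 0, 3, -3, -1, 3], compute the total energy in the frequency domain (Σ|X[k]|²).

Parseval: Σ|x[n]|² = (1/N)Σ|X[k]|², so Σ|X[k]|² = N·Σ|x[n]|² = 6·37.0000

Σ|X[k]|² = N·Σ|x[n]|² = 6·37.0000 = 222.0000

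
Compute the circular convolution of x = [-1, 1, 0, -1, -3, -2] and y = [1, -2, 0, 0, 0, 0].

(x ⊛ y)[n] = Σ(m=0 to 5) x[m] · y[(n-m) mod 6]

Computing each output sample:
(x ⊛ y)[0] = 3
(x ⊛ y)[1] = 3
(x ⊛ y)[2] = -2
(x ⊛ y)[3] = -1
(x ⊛ y)[4] = -1
(x ⊛ y)[5] = 4

x ⊛ y = [3, 3, -2, -1, -1, 4]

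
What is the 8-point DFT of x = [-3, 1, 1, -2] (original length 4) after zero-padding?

Original 4-point DFT: [-3, -4-3i, -1, -4+3i]
Zero-padded 8-point DFT provides frequency interpolation.

DFT_8([x, 0, ...]) = [-3, -0.8787-0.2929i, -4-3i, -5.1213+1.7071i, -1, -5.1213-1.7071i, -4+3i, -0.8787+0.2929i]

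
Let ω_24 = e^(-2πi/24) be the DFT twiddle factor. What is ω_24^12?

ω_24^12 = e^(-2πi·12/24)
= cos(-2π·12/24) + i·sin(-2π·12/24)
= cos(-24π/24) + i·sin(-24π/24)

ω_24^12 = cos(-24π/24) + i·sin(-24π/24) = -1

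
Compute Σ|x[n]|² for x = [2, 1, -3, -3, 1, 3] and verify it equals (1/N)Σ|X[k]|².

Time domain:
Σ|x[n]|² = |2|² + |1|² + |-3|² + |-3|² + |1|² + |3|² = 33.0000

Frequency domain:
(1/6)Σ|X[k]|² = (1/6)(|1|² + |8.0000+5.1962i|² + |-2.0000-1.7321i|² + |-1|² + |-2.0000+1.7321i|² + |8.0000-5.1962i|²) = (1/6)·198.0000 = 33.0000

Both sides agree, confirming Parseval's theorem.

Σ|x[n]|² = (1/N)Σ|X[k]|² = 33.0000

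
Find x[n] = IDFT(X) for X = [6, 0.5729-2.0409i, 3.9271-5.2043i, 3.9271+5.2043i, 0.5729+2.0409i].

x[n] = (1/5) Σ(k=0 to 4) X[k] · e^(2πikn/5)

Computing each x[n]:
x[0] = 3
x[1] = 2
x[2] = 0
x[3] = 3
x[4] = -2

x = [3, 2, 0, 3, -2]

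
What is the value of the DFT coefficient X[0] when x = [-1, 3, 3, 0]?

X[0] = Σ(n=0 to 3) x[n] · ω_4^0 = Σ x[n]
= (-1) + (3) + (3) + (0)

X[0] = 5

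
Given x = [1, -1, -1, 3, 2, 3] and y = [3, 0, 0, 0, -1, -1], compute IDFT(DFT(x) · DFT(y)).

(x ⊛ y)[n] = Σ(m=0 to 5) x[m] · y[(n-m) mod 6]

Computing each output sample:
(x ⊛ y)[0] = 5
(x ⊛ y)[1] = -5
(x ⊛ y)[2] = -8
(x ⊛ y)[3] = 4
(x ⊛ y)[4] = 2
(x ⊛ y)[5] = 9

x ⊛ y = [5, -5, -8, 4, 2, 9]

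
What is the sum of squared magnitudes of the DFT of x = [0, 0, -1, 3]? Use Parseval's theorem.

Parseval: Σ|x[n]|² = (1/N)Σ|X[k]|², so Σ|X[k]|² = N·Σ|x[n]|² = 4·10.0000

Σ|X[k]|² = N·Σ|x[n]|² = 4·10.0000 = 40.0000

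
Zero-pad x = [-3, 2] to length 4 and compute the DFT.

Original 2-point DFT: [-1, -5]
Zero-padded 4-point DFT provides frequency interpolation.

DFT_4([x, 0, ...]) = [-1, -3-2i, -5, -3+2i]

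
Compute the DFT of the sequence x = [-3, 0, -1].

X[k] = Σ(n=0 to 2) x[n] · ω_3^(nk)
where ω_3 = e^(-2πi/3)

Computing each X[k]:
X[0] = -4
X[1] = -2.5000-0.8660i
X[2] = -2.5000+0.8660i

X = [-4, -2.5000-0.8660i, -2.5000+0.8660i]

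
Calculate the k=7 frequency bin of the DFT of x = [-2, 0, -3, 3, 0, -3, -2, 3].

X[7] = Σ(n=0 to 7) x[n] · ω_8^(7n) where ω_8 = e^(-2πi/8)
= (-2)·ω_8^0 + (0)·ω_8^7 + (-3)·ω_8^14 + (3)·ω_8^21 + (0)·ω_8^28 + (-3)·ω_8^35 + (-2)·ω_8^42 + (3)·ω_8^49

X[7] = 0.1213+1.1213i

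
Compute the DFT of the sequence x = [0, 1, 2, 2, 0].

X[k] = Σ(n=0 to 4) x[n] · ω_5^(nk)
where ω_5 = e^(-2πi/5)

Computing each X[k]:
X[0] = 5
X[1] = -2.9271-0.9511i
X[2] = 0.4271-0.5878i
X[3] = 0.4271+0.5878i
X[4] = -2.9271+0.9511i

X = [5, -2.9271-0.9511i, 0.4271-0.5878i, 0.4271+0.5878i, -2.9271+0.9511i]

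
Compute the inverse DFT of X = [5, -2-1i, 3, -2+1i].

x[n] = (1/4) Σ(k=0 to 3) X[k] · e^(2πikn/4)

Computing each x[n]:
x[0] = 1
x[1] = 1
x[2] = 3
x[3] = 0

x = [1, 1, 3, 0]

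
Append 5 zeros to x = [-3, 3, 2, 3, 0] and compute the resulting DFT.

Original 5-point DFT: [5, -6.1180-2.2654i, -3.8820-2.7144i, -3.8820+2.7144i, -6.1180+2.2654i]
Zero-padded 10-point DFT provides frequency interpolation.

DFT_10([x, 0, ...]) = [5, -0.8820-6.5186i, -6.1180-2.2654i, -3.1180+0.0858i, -3.8820-2.7144i, -7, -3.8820+2.7144i, -3.1180-0.0858i, -6.1180+2.2654i, -0.8820+6.5186i]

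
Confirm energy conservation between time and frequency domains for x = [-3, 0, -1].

Time domain:
Σ|x[n]|² = |-3|² + |0|² + |-1|² = 10.0000

Frequency domain:
(1/3)Σ|X[k]|² = (1/3)(|-4|² + |-2.5000-0.8660i|² + |-2.5000+0.8660i|²) = (1/3)·30.0000 = 10.0000

Both sides agree, confirming Parseval's theorem.

Σ|x[n]|² = (1/N)Σ|X[k]|² = 10.0000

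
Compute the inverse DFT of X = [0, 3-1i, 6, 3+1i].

x[n] = (1/4) Σ(k=0 to 3) X[k] · e^(2πikn/4)

Computing each x[n]:
x[0] = 3
x[1] = -1
x[2] = 0
x[3] = -2

x = [3, -1, 0, -2]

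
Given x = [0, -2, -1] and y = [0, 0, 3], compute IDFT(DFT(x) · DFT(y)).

(x ⊛ y)[n] = Σ(m=0 to 2) x[m] · y[(n-m) mod 3]

Computing each output sample:
(x ⊛ y)[0] = -6
(x ⊛ y)[1] = -3
(x ⊛ y)[2] = 0

x ⊛ y = [-6, -3, 0]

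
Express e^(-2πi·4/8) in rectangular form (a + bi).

ω_8^4 = e^(-2πi·4/8)
= cos(-2π·4/8) + i·sin(-2π·4/8)
= cos(-8π/8) + i·sin(-8π/8)

ω_8^4 = cos(-8π/8) + i·sin(-8π/8) = -1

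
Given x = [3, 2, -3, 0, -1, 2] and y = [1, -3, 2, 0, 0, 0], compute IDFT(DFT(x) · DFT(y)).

(x ⊛ y)[n] = Σ(m=0 to 5) x[m] · y[(n-m) mod 6]

Computing each output sample:
(x ⊛ y)[0] = -5
(x ⊛ y)[1] = -3
(x ⊛ y)[2] = -3
(x ⊛ y)[3] = 13
(x ⊛ y)[4] = -7
(x ⊛ y)[5] = 5

x ⊛ y = [-5, -3, -3, 13, -7, 5]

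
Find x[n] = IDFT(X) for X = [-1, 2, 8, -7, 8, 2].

x[n] = (1/6) Σ(k=0 to 5) X[k] · e^(2πikn/6)

Computing each x[n]:
x[0] = 2
x[1] = 0
x[2] = -3
x[3] = 3
x[4] = -3
x[5] = 0

x = [2, 0, -3, 3, -3, 0]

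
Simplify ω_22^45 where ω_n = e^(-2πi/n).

Since ω_22^22 = 1, powers reduce modulo 22.
45 mod 22 = 1
So ω_22^45 = ω_22^1 = e^(-2πi·1/22)

ω_22^45 = ω_22^1 = 0.9595-0.2817i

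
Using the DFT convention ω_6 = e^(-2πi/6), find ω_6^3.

ω_6^3 = e^(-2πi·3/6)
= cos(-2π·3/6) + i·sin(-2π·3/6)
= cos(-6π/6) + i·sin(-6π/6)

ω_6^3 = cos(-6π/6) + i·sin(-6π/6) = -1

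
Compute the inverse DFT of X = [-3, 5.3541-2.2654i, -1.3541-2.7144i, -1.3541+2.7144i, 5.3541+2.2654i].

x[n] = (1/5) Σ(k=0 to 4) X[k] · e^(2πikn/5)

Computing each x[n]:
x[0] = 1
x[1] = 2
x[2] = -3
x[3] = -2
x[4] = -1

x = [1, 2, -3, -2, -1]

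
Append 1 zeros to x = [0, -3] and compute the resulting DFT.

Original 2-point DFT: [-3, 3]
Zero-padded 3-point DFT provides frequency interpolation.

DFT_3([x, 0, ...]) = [-3, 1.5000+2.5981i, 1.5000-2.5981i]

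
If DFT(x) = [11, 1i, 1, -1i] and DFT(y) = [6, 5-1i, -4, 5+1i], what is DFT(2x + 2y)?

By linearity: DFT(2x + 2y) = 2·DFT(x) + 2·DFT(y)
= 2·[11, 1i, 1, -1i] + 2·[6, 5-1i, -4, 5+1i]

Computing element-wise:
Z[0] = 2·(11) + 2·(6) = 34
Z[1] = 2·(1i) + 2·(5-1i) = 10
Z[2] = 2·(1) + 2·(-4) = -6
Z[3] = 2·(-1i) + 2·(5+1i) = 10

DFT(2x + 2y) = 2·X + 2·Y = [34, 10, -6, 10]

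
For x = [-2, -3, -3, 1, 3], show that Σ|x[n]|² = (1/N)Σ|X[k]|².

Time domain:
Σ|x[n]|² = |-2|² + |-3|² + |-3|² + |1|² + |3|² = 32.0000

Frequency domain:
(1/5)Σ|X[k]|² = (1/5)(|-4|² + |-0.3820+8.0575i|² + |-2.6180-0.2775i|² + |-2.6180+0.2775i|² + |-0.3820-8.0575i|²) = (1/5)·160.0000 = 32.0000

Both sides agree, confirming Parseval's theorem.

Σ|x[n]|² = (1/N)Σ|X[k]|² = 32.0000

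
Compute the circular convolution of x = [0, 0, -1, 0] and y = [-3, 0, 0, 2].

(x ⊛ y)[n] = Σ(m=0 to 3) x[m] · y[(n-m) mod 4]

Computing each output sample:
(x ⊛ y)[0] = 0
(x ⊛ y)[1] = -2
(x ⊛ y)[2] = 3
(x ⊛ y)[3] = 0

x ⊛ y = [0, -2, 3, 0]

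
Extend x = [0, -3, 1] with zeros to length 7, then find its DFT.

Original 3-point DFT: [-2, 1.0000+3.4641i, 1.0000-3.4641i]
Zero-padded 7-point DFT provides frequency interpolation.

DFT_7([x, 0, ...]) = [-2, -2.0930+1.3706i, -0.2334+3.3587i, 3.3264+2.0835i, 3.3264-2.0835i, -0.2334-3.3587i, -2.0930-1.3706i]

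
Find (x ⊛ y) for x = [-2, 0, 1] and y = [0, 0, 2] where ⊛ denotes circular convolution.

(x ⊛ y)[n] = Σ(m=0 to 2) x[m] · y[(n-m) mod 3]

Computing each output sample:
(x ⊛ y)[0] = 0
(x ⊛ y)[1] = 2
(x ⊛ y)[2] = -4

x ⊛ y = [0, 2, -4]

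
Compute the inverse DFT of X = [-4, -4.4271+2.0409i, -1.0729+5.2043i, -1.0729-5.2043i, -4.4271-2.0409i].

x[n] = (1/5) Σ(k=0 to 4) X[k] · e^(2πikn/5)

Computing each x[n]:
x[0] = -3
x[1] = -3
x[2] = 2
x[3] = -1
x[4] = 1

x = [-3, -3, 2, -1, 1]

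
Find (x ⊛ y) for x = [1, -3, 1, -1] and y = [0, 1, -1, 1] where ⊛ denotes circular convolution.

(x ⊛ y)[n] = Σ(m=0 to 3) x[m] · y[(n-m) mod 4]

Computing each output sample:
(x ⊛ y)[0] = -5
(x ⊛ y)[1] = 3
(x ⊛ y)[2] = -5
(x ⊛ y)[3] = 5

x ⊛ y = [-5, 3, -5, 5]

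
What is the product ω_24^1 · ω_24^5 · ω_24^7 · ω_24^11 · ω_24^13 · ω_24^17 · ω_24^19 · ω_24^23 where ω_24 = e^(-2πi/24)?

The primitive 24th roots of unity are ω_24^k for k coprime to 24: k ∈ {1, 5, 7, 11, 13, 17, 19, 23}
Their product equals the constant term of the cyclotomic polynomial Φ_24(x) up to sign.
For n ≥ 3, the product of all primitive nth roots of unity is 1. (For n=1 it is 1; for n=2 it is -1.)

1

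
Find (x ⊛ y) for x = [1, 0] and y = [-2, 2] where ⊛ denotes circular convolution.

(x ⊛ y)[n] = Σ(m=0 to 1) x[m] · y[(n-m) mod 2]

Computing each output sample:
(x ⊛ y)[0] = -2
(x ⊛ y)[1] = 2

x ⊛ y = [-2, 2]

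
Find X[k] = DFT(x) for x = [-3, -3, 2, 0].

X[k] = Σ(n=0 to 3) x[n] · ω_4^(nk)
where ω_4 = e^(-2πi/4)

Computing each X[k]:
X[0] = -4
X[1] = -5+3i
X[2] = 2
X[3] = -5-3i

X = [-4, -5+3i, 2, -5-3i]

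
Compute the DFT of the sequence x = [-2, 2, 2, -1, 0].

X[k] = Σ(n=0 to 4) x[n] · ω_5^(nk)
where ω_5 = e^(-2πi/5)

Computing each X[k]:
X[0] = 1
X[1] = -2.1910-3.6655i
X[2] = -3.3090+1.6776i
X[3] = -3.3090-1.6776i
X[4] = -2.1910+3.6655i

X = [1, -2.1910-3.6655i, -3.3090+1.6776i, -3.3090-1.6776i, -2.1910+3.6655i]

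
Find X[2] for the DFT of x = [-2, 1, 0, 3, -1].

X[2] = Σ(n=0 to 4) x[n] · ω_5^(2n) where ω_5 = e^(-2πi/5)
= (-2)·ω_5^0 + (1)·ω_5^2 + (0)·ω_5^4 + (3)·ω_5^6 + (-1)·ω_5^8

X[2] = -1.0729-4.0287i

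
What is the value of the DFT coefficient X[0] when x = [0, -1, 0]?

X[0] = Σ(n=0 to 2) x[n] · ω_3^0 = Σ x[n]
= (0) + (-1) + (0)

X[0] = -1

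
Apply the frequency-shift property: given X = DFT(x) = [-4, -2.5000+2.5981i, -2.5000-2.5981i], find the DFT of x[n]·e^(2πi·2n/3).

Modulation property: DFT(ω_3^(-2n)·x[n]) = X[(k-2) mod 3], so circularly shift X by 2 positions.

X[k-2] = [-2.5000+2.5981i, -2.5000-2.5981i, -4]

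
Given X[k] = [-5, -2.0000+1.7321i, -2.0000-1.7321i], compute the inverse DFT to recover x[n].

x[n] = (1/3) Σ(k=0 to 2) X[k] · e^(2πikn/3)

Computing each x[n]:
x[0] = -3
x[1] = -2
x[2] = 0

x = [-3, -2, 0]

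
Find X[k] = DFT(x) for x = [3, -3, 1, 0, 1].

X[k] = Σ(n=0 to 4) x[n] · ω_5^(nk)
where ω_5 = e^(-2πi/5)

Computing each X[k]:
X[0] = 2
X[1] = 1.5729+3.2164i
X[2] = 4.9271+3.3022i
X[3] = 4.9271-3.3022i
X[4] = 1.5729-3.2164i

X = [2, 1.5729+3.2164i, 4.9271+3.3022i, 4.9271-3.3022i, 1.5729-3.2164i]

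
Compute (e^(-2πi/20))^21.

Since ω_20^20 = 1, powers reduce modulo 20.
21 mod 20 = 1
So ω_20^21 = ω_20^1 = e^(-2πi·1/20)

ω_20^21 = ω_20^1 = 0.9511-0.3090i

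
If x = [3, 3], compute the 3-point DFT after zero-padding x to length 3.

Original 2-point DFT: [6, 0]
Zero-padded 3-point DFT provides frequency interpolation.

DFT_3([x, 0, ...]) = [6, 1.5000-2.5981i, 1.5000+2.5981i]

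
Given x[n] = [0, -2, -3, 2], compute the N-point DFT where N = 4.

X[k] = Σ(n=0 to 3) x[n] · ω_4^(nk)
where ω_4 = e^(-2πi/4)

Computing each X[k]:
X[0] = -3
X[1] = 3+4i
X[2] = -3
X[3] = 3-4i

X = [-3, 3+4i, -3, 3-4i]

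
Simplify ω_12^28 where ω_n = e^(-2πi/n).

Since ω_12^12 = 1, powers reduce modulo 12.
28 mod 12 = 4
So ω_12^28 = ω_12^4 = e^(-2πi·4/12)

ω_12^28 = ω_12^4 = -0.5000-0.8660i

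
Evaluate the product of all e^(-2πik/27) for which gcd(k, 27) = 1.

The primitive 27th roots of unity are ω_27^k for k coprime to 27: k ∈ {1, 2, 4, 5, 7, 8, 10, 11, 13, 14, 16, 17, 19, 20, 22, 23, 25, 26}
Their product equals the constant term of the cyclotomic polynomial Φ_27(x) up to sign.
For n ≥ 3, the product of all primitive nth roots of unity is 1. (For n=1 it is 1; for n=2 it is -1.)

1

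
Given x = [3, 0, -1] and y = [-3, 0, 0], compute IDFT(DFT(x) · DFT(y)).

(x ⊛ y)[n] = Σ(m=0 to 2) x[m] · y[(n-m) mod 3]

Computing each output sample:
(x ⊛ y)[0] = -9
(x ⊛ y)[1] = 0
(x ⊛ y)[2] = 3

x ⊛ y = [-9, 0, 3]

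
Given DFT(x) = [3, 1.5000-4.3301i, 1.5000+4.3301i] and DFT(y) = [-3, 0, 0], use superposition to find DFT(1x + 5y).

By linearity: DFT(1x + 5y) = 1·DFT(x) + 5·DFT(y)
= 1·[3, 1.5000-4.3301i, 1.5000+4.3301i] + 5·[-3, 0, 0]

Computing element-wise:
Z[0] = 1·(3) + 5·(-3) = -12
Z[1] = 1·(1.5000-4.3301i) + 5·(0) = 1.5000-4.3301i
Z[2] = 1·(1.5000+4.3301i) + 5·(0) = 1.5000+4.3301i

DFT(1x + 5y) = 1·X + 5·Y = [-12, 1.5000-4.3301i, 1.5000+4.3301i]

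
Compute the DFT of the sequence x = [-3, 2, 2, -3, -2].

X[k] = Σ(n=0 to 4) x[n] · ω_5^(nk)
where ω_5 = e^(-2πi/5)

Computing each X[k]:
X[0] = -4
X[1] = -2.1910-6.7432i
X[2] = -3.3090+2.4041i
X[3] = -3.3090-2.4041i
X[4] = -2.1910+6.7432i

X = [-4, -2.1910-6.7432i, -3.3090+2.4041i, -3.3090-2.4041i, -2.1910+6.7432i]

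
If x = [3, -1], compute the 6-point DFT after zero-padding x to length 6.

Original 2-point DFT: [2, 4]
Zero-padded 6-point DFT provides frequency interpolation.

DFT_6([x, 0, ...]) = [2, 2.5000+0.8660i, 3.5000+0.8660i, 4, 3.5000-0.8660i, 2.5000-0.8660i]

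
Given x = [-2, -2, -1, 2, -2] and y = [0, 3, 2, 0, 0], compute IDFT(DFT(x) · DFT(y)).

(x ⊛ y)[n] = Σ(m=0 to 4) x[m] · y[(n-m) mod 5]

Computing each output sample:
(x ⊛ y)[0] = -2
(x ⊛ y)[1] = -10
(x ⊛ y)[2] = -10
(x ⊛ y)[3] = -7
(x ⊛ y)[4] = 4

x ⊛ y = [-2, -10, -10, -7, 4]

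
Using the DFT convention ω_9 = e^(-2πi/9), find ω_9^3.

ω_9^3 = e^(-2πi·3/9)
= cos(-2π·3/9) + i·sin(-2π·3/9)
= cos(-6π/9) + i·sin(-6π/9)

ω_9^3 = cos(-6π/9) + i·sin(-6π/9) = -0.5000-0.8660i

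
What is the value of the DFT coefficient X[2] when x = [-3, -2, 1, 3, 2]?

X[2] = Σ(n=0 to 4) x[n] · ω_5^(2n) where ω_5 = e^(-2πi/5)
= (-3)·ω_5^0 + (-2)·ω_5^2 + (1)·ω_5^4 + (3)·ω_5^6 + (2)·ω_5^8

X[2] = -1.7639+0.4490i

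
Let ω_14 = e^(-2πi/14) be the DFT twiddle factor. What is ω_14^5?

ω_14^5 = e^(-2πi·5/14)
= cos(-2π·5/14) + i·sin(-2π·5/14)
= cos(-10π/14) + i·sin(-10π/14)

ω_14^5 = cos(-10π/14) + i·sin(-10π/14) = -0.6235-0.7818i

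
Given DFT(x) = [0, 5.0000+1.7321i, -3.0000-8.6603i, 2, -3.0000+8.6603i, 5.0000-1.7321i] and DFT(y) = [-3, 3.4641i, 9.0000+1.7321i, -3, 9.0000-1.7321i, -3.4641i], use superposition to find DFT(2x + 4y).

By linearity: DFT(2x + 4y) = 2·DFT(x) + 4·DFT(y)
= 2·[0, 5.0000+1.7321i, -3.0000-8.6603i, 2, -3.0000+8.6603i, 5.0000-1.7321i] + 4·[-3, 3.4641i, 9.0000+1.7321i, -3, 9.0000-1.7321i, -3.4641i]

Computing element-wise:
Z[0] = 2·(0) + 4·(-3) = -12
Z[1] = 2·(5.0000+1.7321i) + 4·(3.4641i) = 10.0000+17.3206i
Z[2] = 2·(-3.0000-8.6603i) + 4·(9.0000+1.7321i) = 30.0000-10.3922i
Z[3] = 2·(2) + 4·(-3) = -8
Z[4] = 2·(-3.0000+8.6603i) + 4·(9.0000-1.7321i) = 30.0000+10.3922i
Z[5] = 2·(5.0000-1.7321i) + 4·(-3.4641i) = 10.0000-17.3206i

DFT(2x + 4y) = 2·X + 4·Y = [-12, 10.0000+17.3206i, 30.0000-10.3922i, -8, 30.0000+10.3922i, 10.0000-17.3206i]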